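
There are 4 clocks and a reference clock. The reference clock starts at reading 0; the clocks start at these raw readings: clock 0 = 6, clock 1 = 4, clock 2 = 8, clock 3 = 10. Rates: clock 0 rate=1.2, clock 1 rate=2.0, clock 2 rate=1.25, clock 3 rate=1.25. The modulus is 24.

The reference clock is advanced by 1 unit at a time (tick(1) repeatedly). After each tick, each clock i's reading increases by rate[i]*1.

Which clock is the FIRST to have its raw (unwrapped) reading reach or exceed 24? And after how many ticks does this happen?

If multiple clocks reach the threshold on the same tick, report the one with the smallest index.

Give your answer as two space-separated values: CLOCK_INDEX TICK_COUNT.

clock 0: start=6, rate=1.2, needs 24-6 = 18; ticks = ceil(18/1.2) = ceil(15.0000) = 15; reading at tick 15 = 6 + 1.2*15 = 24.0000
clock 1: start=4, rate=2.0, needs 24-4 = 20; ticks = ceil(20/2.0) = ceil(10.0000) = 10; reading at tick 10 = 4 + 2.0*10 = 24.0000
clock 2: start=8, rate=1.25, needs 24-8 = 16; ticks = ceil(16/1.25) = ceil(12.8000) = 13; reading at tick 13 = 8 + 1.25*13 = 24.2500
clock 3: start=10, rate=1.25, needs 24-10 = 14; ticks = ceil(14/1.25) = ceil(11.2000) = 12; reading at tick 12 = 10 + 1.25*12 = 25.0000
Minimum tick count = 10; winners = [1]; smallest index = 1

Answer: 1 10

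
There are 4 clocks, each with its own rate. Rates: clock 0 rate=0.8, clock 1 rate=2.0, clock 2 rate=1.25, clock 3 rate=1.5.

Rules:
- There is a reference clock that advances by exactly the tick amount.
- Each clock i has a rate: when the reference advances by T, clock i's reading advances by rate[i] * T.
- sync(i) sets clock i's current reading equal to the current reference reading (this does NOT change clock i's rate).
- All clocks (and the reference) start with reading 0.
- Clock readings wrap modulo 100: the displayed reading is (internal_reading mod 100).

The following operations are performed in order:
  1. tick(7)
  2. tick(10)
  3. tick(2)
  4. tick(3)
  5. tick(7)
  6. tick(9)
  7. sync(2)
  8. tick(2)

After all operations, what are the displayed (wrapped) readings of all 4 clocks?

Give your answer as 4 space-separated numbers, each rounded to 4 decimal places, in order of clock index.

Answer: 32.0000 80.0000 40.5000 60.0000

Derivation:
After op 1 tick(7): ref=7.0000 raw=[5.6000 14.0000 8.7500 10.5000]
After op 2 tick(10): ref=17.0000 raw=[13.6000 34.0000 21.2500 25.5000]
After op 3 tick(2): ref=19.0000 raw=[15.2000 38.0000 23.7500 28.5000]
After op 4 tick(3): ref=22.0000 raw=[17.6000 44.0000 27.5000 33.0000]
After op 5 tick(7): ref=29.0000 raw=[23.2000 58.0000 36.2500 43.5000]
After op 6 tick(9): ref=38.0000 raw=[30.4000 76.0000 47.5000 57.0000]
After op 7 sync(2): ref=38.0000 raw=[30.4000 76.0000 38.0000 57.0000]
After op 8 tick(2): ref=40.0000 raw=[32.0000 80.0000 40.5000 60.0000]
Wrap final raw readings (mod 100): 32.0000 mod 100 = 32.0000; 80.0000 mod 100 = 80.0000; 40.5000 mod 100 = 40.5000; 60.0000 mod 100 = 60.0000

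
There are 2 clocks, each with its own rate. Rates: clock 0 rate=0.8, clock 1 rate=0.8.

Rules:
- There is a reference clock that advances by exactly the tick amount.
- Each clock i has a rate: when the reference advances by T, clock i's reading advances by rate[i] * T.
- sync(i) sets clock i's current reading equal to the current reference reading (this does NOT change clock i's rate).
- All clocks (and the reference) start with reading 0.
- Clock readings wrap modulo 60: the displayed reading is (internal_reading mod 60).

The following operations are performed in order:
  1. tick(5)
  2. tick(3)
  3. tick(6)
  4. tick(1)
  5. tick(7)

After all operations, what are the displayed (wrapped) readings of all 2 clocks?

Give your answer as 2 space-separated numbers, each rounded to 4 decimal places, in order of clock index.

Answer: 17.6000 17.6000

Derivation:
After op 1 tick(5): ref=5.0000 raw=[4.0000 4.0000]
After op 2 tick(3): ref=8.0000 raw=[6.4000 6.4000]
After op 3 tick(6): ref=14.0000 raw=[11.2000 11.2000]
After op 4 tick(1): ref=15.0000 raw=[12.0000 12.0000]
After op 5 tick(7): ref=22.0000 raw=[17.6000 17.6000]
Wrap final raw readings (mod 60): 17.6000 mod 60 = 17.6000; 17.6000 mod 60 = 17.6000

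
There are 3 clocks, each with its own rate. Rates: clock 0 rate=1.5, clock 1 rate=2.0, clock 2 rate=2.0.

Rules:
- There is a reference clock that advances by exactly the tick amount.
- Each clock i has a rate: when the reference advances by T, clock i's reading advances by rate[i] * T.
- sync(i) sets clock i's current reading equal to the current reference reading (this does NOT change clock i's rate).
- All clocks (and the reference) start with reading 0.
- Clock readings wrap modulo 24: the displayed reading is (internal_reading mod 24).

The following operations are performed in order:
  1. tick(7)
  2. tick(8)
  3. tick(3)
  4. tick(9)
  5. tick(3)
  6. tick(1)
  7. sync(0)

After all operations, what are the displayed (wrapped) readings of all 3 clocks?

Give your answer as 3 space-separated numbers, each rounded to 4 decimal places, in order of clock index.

After op 1 tick(7): ref=7.0000 raw=[10.5000 14.0000 14.0000]
After op 2 tick(8): ref=15.0000 raw=[22.5000 30.0000 30.0000]
After op 3 tick(3): ref=18.0000 raw=[27.0000 36.0000 36.0000]
After op 4 tick(9): ref=27.0000 raw=[40.5000 54.0000 54.0000]
After op 5 tick(3): ref=30.0000 raw=[45.0000 60.0000 60.0000]
After op 6 tick(1): ref=31.0000 raw=[46.5000 62.0000 62.0000]
After op 7 sync(0): ref=31.0000 raw=[31.0000 62.0000 62.0000]
Wrap final raw readings (mod 24): 31.0000 mod 24 = 7.0000; 62.0000 mod 24 = 14.0000; 62.0000 mod 24 = 14.0000

Answer: 7.0000 14.0000 14.0000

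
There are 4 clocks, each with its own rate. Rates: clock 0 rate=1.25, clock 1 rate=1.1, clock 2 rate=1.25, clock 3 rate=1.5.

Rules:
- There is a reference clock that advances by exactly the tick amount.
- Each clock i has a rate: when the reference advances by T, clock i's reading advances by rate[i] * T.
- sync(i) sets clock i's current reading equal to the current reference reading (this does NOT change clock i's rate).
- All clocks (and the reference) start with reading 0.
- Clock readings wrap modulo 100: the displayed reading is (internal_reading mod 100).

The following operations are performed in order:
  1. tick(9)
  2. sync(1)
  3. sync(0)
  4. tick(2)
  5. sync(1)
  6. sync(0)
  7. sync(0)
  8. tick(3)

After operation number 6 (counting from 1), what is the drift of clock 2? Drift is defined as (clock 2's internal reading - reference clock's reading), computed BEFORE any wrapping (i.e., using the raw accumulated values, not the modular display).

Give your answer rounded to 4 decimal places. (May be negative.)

After op 1 tick(9): ref=9.0000 raw=[11.2500 9.9000 11.2500 13.5000]
After op 2 sync(1): ref=9.0000 raw=[11.2500 9.0000 11.2500 13.5000]
After op 3 sync(0): ref=9.0000 raw=[9.0000 9.0000 11.2500 13.5000]
After op 4 tick(2): ref=11.0000 raw=[11.5000 11.2000 13.7500 16.5000]
After op 5 sync(1): ref=11.0000 raw=[11.5000 11.0000 13.7500 16.5000]
After op 6 sync(0): ref=11.0000 raw=[11.0000 11.0000 13.7500 16.5000]
Drift of clock 2 after op 6: 13.7500 - 11.0000 = 2.7500

Answer: 2.7500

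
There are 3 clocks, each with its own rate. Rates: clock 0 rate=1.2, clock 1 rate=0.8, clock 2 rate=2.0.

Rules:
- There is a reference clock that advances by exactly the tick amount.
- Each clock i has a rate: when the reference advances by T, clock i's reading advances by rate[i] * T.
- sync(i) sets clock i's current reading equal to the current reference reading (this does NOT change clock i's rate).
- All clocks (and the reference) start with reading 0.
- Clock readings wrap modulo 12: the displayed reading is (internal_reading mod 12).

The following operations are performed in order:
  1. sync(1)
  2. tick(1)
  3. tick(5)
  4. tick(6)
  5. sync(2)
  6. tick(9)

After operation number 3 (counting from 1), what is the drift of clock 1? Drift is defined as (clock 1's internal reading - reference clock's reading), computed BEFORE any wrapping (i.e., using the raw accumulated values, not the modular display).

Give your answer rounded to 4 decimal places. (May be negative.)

After op 1 sync(1): ref=0.0000 raw=[0.0000 0.0000 0.0000]
After op 2 tick(1): ref=1.0000 raw=[1.2000 0.8000 2.0000]
After op 3 tick(5): ref=6.0000 raw=[7.2000 4.8000 12.0000]
Drift of clock 1 after op 3: 4.8000 - 6.0000 = -1.2000

Answer: -1.2000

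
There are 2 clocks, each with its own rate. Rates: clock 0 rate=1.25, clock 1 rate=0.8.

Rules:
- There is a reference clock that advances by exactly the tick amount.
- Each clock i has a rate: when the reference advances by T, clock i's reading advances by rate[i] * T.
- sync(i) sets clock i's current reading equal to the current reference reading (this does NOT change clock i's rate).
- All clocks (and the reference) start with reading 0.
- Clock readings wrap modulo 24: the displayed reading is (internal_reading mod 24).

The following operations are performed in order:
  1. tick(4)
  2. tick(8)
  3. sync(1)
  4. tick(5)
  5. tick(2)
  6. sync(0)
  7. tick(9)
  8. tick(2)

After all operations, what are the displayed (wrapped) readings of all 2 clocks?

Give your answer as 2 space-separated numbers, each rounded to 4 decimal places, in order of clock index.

Answer: 8.7500 2.4000

Derivation:
After op 1 tick(4): ref=4.0000 raw=[5.0000 3.2000]
After op 2 tick(8): ref=12.0000 raw=[15.0000 9.6000]
After op 3 sync(1): ref=12.0000 raw=[15.0000 12.0000]
After op 4 tick(5): ref=17.0000 raw=[21.2500 16.0000]
After op 5 tick(2): ref=19.0000 raw=[23.7500 17.6000]
After op 6 sync(0): ref=19.0000 raw=[19.0000 17.6000]
After op 7 tick(9): ref=28.0000 raw=[30.2500 24.8000]
After op 8 tick(2): ref=30.0000 raw=[32.7500 26.4000]
Wrap final raw readings (mod 24): 32.7500 mod 24 = 8.7500; 26.4000 mod 24 = 2.4000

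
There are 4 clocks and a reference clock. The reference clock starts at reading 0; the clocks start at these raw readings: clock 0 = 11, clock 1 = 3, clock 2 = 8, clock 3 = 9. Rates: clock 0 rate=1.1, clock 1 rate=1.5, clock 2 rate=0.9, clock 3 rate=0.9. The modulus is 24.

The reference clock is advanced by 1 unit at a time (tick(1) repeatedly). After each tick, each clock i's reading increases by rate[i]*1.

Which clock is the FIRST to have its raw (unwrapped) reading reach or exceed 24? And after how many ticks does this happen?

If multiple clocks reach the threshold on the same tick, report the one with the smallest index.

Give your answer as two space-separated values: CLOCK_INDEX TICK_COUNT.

clock 0: start=11, rate=1.1, needs 24-11 = 13; ticks = ceil(13/1.1) = ceil(11.8182) = 12; reading at tick 12 = 11 + 1.1*12 = 24.2000
clock 1: start=3, rate=1.5, needs 24-3 = 21; ticks = ceil(21/1.5) = ceil(14.0000) = 14; reading at tick 14 = 3 + 1.5*14 = 24.0000
clock 2: start=8, rate=0.9, needs 24-8 = 16; ticks = ceil(16/0.9) = ceil(17.7778) = 18; reading at tick 18 = 8 + 0.9*18 = 24.2000
clock 3: start=9, rate=0.9, needs 24-9 = 15; ticks = ceil(15/0.9) = ceil(16.6667) = 17; reading at tick 17 = 9 + 0.9*17 = 24.3000
Minimum tick count = 12; winners = [0]; smallest index = 0

Answer: 0 12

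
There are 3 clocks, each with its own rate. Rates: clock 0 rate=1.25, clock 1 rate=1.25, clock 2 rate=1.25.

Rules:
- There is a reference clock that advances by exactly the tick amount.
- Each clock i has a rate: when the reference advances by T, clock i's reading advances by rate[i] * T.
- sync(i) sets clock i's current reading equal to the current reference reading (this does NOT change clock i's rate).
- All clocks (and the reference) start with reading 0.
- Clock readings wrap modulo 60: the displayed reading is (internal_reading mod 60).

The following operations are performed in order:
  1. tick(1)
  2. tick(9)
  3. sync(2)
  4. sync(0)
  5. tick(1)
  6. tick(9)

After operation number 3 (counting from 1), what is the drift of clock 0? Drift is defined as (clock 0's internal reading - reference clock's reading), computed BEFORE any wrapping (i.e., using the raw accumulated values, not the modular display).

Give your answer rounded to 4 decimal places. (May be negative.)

Answer: 2.5000

Derivation:
After op 1 tick(1): ref=1.0000 raw=[1.2500 1.2500 1.2500]
After op 2 tick(9): ref=10.0000 raw=[12.5000 12.5000 12.5000]
After op 3 sync(2): ref=10.0000 raw=[12.5000 12.5000 10.0000]
Drift of clock 0 after op 3: 12.5000 - 10.0000 = 2.5000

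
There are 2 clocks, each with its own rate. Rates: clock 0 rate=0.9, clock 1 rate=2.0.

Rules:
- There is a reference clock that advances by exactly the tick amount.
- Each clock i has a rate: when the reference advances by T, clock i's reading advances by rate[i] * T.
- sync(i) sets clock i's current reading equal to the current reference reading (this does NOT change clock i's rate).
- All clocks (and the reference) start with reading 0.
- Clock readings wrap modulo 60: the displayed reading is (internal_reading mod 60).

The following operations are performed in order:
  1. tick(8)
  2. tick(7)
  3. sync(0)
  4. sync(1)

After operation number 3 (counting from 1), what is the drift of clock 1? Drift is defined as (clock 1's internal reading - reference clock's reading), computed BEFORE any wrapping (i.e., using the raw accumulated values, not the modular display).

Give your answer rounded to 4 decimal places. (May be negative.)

Answer: 15.0000

Derivation:
After op 1 tick(8): ref=8.0000 raw=[7.2000 16.0000]
After op 2 tick(7): ref=15.0000 raw=[13.5000 30.0000]
After op 3 sync(0): ref=15.0000 raw=[15.0000 30.0000]
Drift of clock 1 after op 3: 30.0000 - 15.0000 = 15.0000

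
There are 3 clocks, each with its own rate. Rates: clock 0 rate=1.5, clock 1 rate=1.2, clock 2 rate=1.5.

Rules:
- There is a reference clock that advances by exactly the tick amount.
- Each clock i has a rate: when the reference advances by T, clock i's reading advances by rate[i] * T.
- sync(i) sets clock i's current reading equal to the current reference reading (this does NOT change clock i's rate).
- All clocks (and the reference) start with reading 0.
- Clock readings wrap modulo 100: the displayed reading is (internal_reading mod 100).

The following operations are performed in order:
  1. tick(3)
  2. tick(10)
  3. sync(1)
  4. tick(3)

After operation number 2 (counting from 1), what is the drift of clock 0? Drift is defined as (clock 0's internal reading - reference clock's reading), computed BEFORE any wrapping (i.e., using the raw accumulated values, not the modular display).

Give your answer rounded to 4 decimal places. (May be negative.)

After op 1 tick(3): ref=3.0000 raw=[4.5000 3.6000 4.5000]
After op 2 tick(10): ref=13.0000 raw=[19.5000 15.6000 19.5000]
Drift of clock 0 after op 2: 19.5000 - 13.0000 = 6.5000

Answer: 6.5000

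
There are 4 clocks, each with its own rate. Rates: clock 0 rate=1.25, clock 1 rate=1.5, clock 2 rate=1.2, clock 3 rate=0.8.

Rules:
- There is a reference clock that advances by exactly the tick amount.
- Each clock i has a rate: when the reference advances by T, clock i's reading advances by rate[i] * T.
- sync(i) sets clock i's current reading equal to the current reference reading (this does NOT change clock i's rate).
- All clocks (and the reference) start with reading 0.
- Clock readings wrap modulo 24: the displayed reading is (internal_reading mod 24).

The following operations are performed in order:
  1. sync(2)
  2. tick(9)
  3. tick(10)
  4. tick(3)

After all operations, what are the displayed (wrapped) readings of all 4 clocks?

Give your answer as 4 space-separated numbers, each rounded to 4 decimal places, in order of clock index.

Answer: 3.5000 9.0000 2.4000 17.6000

Derivation:
After op 1 sync(2): ref=0.0000 raw=[0.0000 0.0000 0.0000 0.0000]
After op 2 tick(9): ref=9.0000 raw=[11.2500 13.5000 10.8000 7.2000]
After op 3 tick(10): ref=19.0000 raw=[23.7500 28.5000 22.8000 15.2000]
After op 4 tick(3): ref=22.0000 raw=[27.5000 33.0000 26.4000 17.6000]
Wrap final raw readings (mod 24): 27.5000 mod 24 = 3.5000; 33.0000 mod 24 = 9.0000; 26.4000 mod 24 = 2.4000; 17.6000 mod 24 = 17.6000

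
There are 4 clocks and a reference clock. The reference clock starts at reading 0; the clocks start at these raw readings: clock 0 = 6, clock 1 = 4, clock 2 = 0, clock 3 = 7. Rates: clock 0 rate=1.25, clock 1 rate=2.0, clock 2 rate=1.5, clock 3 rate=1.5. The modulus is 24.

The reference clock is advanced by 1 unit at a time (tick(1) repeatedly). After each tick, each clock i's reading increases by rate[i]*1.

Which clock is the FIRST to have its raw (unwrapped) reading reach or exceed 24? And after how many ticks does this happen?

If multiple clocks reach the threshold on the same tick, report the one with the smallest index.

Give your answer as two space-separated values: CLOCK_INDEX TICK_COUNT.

Answer: 1 10

Derivation:
clock 0: start=6, rate=1.25, needs 24-6 = 18; ticks = ceil(18/1.25) = ceil(14.4000) = 15; reading at tick 15 = 6 + 1.25*15 = 24.7500
clock 1: start=4, rate=2.0, needs 24-4 = 20; ticks = ceil(20/2.0) = ceil(10.0000) = 10; reading at tick 10 = 4 + 2.0*10 = 24.0000
clock 2: start=0, rate=1.5, needs 24-0 = 24; ticks = ceil(24/1.5) = ceil(16.0000) = 16; reading at tick 16 = 0 + 1.5*16 = 24.0000
clock 3: start=7, rate=1.5, needs 24-7 = 17; ticks = ceil(17/1.5) = ceil(11.3333) = 12; reading at tick 12 = 7 + 1.5*12 = 25.0000
Minimum tick count = 10; winners = [1]; smallest index = 1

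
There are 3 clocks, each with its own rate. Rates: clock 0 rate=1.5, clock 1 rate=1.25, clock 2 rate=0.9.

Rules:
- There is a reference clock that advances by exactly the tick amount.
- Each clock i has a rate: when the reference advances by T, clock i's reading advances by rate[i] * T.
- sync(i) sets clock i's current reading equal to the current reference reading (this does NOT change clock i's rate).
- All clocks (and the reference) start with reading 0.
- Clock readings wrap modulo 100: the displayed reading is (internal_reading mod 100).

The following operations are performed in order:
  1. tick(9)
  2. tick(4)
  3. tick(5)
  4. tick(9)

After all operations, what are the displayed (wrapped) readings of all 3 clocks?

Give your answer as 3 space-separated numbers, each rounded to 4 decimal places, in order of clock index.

Answer: 40.5000 33.7500 24.3000

Derivation:
After op 1 tick(9): ref=9.0000 raw=[13.5000 11.2500 8.1000]
After op 2 tick(4): ref=13.0000 raw=[19.5000 16.2500 11.7000]
After op 3 tick(5): ref=18.0000 raw=[27.0000 22.5000 16.2000]
After op 4 tick(9): ref=27.0000 raw=[40.5000 33.7500 24.3000]
Wrap final raw readings (mod 100): 40.5000 mod 100 = 40.5000; 33.7500 mod 100 = 33.7500; 24.3000 mod 100 = 24.3000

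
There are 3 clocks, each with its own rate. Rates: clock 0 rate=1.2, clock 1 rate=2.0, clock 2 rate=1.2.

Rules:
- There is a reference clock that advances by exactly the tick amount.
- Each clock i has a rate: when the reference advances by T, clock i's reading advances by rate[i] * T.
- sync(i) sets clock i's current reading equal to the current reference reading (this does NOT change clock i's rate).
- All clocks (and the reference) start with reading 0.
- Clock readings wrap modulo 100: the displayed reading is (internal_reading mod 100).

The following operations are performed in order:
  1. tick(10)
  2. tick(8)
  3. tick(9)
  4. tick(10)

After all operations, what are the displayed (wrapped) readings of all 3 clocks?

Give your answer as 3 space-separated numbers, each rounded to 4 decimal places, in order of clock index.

After op 1 tick(10): ref=10.0000 raw=[12.0000 20.0000 12.0000]
After op 2 tick(8): ref=18.0000 raw=[21.6000 36.0000 21.6000]
After op 3 tick(9): ref=27.0000 raw=[32.4000 54.0000 32.4000]
After op 4 tick(10): ref=37.0000 raw=[44.4000 74.0000 44.4000]
Wrap final raw readings (mod 100): 44.4000 mod 100 = 44.4000; 74.0000 mod 100 = 74.0000; 44.4000 mod 100 = 44.4000

Answer: 44.4000 74.0000 44.4000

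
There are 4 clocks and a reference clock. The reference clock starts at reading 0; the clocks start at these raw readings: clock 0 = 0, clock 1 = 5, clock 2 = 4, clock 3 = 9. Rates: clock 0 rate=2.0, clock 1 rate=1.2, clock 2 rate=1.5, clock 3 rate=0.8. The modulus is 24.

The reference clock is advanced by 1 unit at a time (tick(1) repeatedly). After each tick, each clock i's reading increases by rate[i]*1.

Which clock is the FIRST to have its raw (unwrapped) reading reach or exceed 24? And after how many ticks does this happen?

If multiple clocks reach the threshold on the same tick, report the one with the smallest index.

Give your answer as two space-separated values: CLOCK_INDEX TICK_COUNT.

Answer: 0 12

Derivation:
clock 0: start=0, rate=2.0, needs 24-0 = 24; ticks = ceil(24/2.0) = ceil(12.0000) = 12; reading at tick 12 = 0 + 2.0*12 = 24.0000
clock 1: start=5, rate=1.2, needs 24-5 = 19; ticks = ceil(19/1.2) = ceil(15.8333) = 16; reading at tick 16 = 5 + 1.2*16 = 24.2000
clock 2: start=4, rate=1.5, needs 24-4 = 20; ticks = ceil(20/1.5) = ceil(13.3333) = 14; reading at tick 14 = 4 + 1.5*14 = 25.0000
clock 3: start=9, rate=0.8, needs 24-9 = 15; ticks = ceil(15/0.8) = ceil(18.7500) = 19; reading at tick 19 = 9 + 0.8*19 = 24.2000
Minimum tick count = 12; winners = [0]; smallest index = 0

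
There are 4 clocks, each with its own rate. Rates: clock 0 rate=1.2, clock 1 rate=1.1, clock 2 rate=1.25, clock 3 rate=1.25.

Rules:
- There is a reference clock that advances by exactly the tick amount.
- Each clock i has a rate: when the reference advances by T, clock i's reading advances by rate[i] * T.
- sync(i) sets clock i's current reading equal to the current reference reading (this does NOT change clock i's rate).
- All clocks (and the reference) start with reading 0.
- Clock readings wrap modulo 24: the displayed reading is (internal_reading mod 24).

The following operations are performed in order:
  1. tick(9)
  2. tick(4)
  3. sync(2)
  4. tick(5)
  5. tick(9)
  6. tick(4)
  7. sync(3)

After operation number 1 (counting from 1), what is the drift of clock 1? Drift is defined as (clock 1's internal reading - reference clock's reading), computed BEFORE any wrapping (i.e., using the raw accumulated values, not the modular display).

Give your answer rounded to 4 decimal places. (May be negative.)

Answer: 0.9000

Derivation:
After op 1 tick(9): ref=9.0000 raw=[10.8000 9.9000 11.2500 11.2500]
Drift of clock 1 after op 1: 9.9000 - 9.0000 = 0.9000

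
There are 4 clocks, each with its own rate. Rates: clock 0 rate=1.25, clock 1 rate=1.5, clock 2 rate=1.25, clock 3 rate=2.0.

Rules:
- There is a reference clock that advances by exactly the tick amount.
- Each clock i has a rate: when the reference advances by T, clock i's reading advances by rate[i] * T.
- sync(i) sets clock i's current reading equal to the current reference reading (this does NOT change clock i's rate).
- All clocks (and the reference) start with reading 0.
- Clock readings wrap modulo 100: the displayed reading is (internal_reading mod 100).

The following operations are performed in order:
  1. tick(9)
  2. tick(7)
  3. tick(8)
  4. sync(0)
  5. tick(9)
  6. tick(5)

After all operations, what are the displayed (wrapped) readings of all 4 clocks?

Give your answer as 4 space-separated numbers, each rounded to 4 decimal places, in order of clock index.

Answer: 41.5000 57.0000 47.5000 76.0000

Derivation:
After op 1 tick(9): ref=9.0000 raw=[11.2500 13.5000 11.2500 18.0000]
After op 2 tick(7): ref=16.0000 raw=[20.0000 24.0000 20.0000 32.0000]
After op 3 tick(8): ref=24.0000 raw=[30.0000 36.0000 30.0000 48.0000]
After op 4 sync(0): ref=24.0000 raw=[24.0000 36.0000 30.0000 48.0000]
After op 5 tick(9): ref=33.0000 raw=[35.2500 49.5000 41.2500 66.0000]
After op 6 tick(5): ref=38.0000 raw=[41.5000 57.0000 47.5000 76.0000]
Wrap final raw readings (mod 100): 41.5000 mod 100 = 41.5000; 57.0000 mod 100 = 57.0000; 47.5000 mod 100 = 47.5000; 76.0000 mod 100 = 76.0000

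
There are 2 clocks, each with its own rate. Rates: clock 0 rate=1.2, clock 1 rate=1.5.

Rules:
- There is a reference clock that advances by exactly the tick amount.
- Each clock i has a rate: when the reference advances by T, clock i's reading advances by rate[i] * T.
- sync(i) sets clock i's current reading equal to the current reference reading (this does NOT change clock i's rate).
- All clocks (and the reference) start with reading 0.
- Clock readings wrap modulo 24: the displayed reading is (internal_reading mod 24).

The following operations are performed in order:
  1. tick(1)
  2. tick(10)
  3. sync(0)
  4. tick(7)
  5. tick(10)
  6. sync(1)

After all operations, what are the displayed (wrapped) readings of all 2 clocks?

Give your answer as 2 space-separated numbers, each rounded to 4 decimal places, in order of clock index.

After op 1 tick(1): ref=1.0000 raw=[1.2000 1.5000]
After op 2 tick(10): ref=11.0000 raw=[13.2000 16.5000]
After op 3 sync(0): ref=11.0000 raw=[11.0000 16.5000]
After op 4 tick(7): ref=18.0000 raw=[19.4000 27.0000]
After op 5 tick(10): ref=28.0000 raw=[31.4000 42.0000]
After op 6 sync(1): ref=28.0000 raw=[31.4000 28.0000]
Wrap final raw readings (mod 24): 31.4000 mod 24 = 7.4000; 28.0000 mod 24 = 4.0000

Answer: 7.4000 4.0000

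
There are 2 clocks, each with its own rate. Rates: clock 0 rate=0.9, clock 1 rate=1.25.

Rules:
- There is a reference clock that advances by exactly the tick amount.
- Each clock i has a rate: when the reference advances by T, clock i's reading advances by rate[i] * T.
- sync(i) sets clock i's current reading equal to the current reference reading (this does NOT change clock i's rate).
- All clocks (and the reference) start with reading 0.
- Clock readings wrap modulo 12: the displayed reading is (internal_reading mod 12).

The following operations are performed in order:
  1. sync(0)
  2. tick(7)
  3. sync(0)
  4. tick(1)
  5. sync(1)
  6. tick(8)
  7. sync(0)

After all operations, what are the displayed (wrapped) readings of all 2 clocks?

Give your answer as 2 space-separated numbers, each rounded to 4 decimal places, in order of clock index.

After op 1 sync(0): ref=0.0000 raw=[0.0000 0.0000]
After op 2 tick(7): ref=7.0000 raw=[6.3000 8.7500]
After op 3 sync(0): ref=7.0000 raw=[7.0000 8.7500]
After op 4 tick(1): ref=8.0000 raw=[7.9000 10.0000]
After op 5 sync(1): ref=8.0000 raw=[7.9000 8.0000]
After op 6 tick(8): ref=16.0000 raw=[15.1000 18.0000]
After op 7 sync(0): ref=16.0000 raw=[16.0000 18.0000]
Wrap final raw readings (mod 12): 16.0000 mod 12 = 4.0000; 18.0000 mod 12 = 6.0000

Answer: 4.0000 6.0000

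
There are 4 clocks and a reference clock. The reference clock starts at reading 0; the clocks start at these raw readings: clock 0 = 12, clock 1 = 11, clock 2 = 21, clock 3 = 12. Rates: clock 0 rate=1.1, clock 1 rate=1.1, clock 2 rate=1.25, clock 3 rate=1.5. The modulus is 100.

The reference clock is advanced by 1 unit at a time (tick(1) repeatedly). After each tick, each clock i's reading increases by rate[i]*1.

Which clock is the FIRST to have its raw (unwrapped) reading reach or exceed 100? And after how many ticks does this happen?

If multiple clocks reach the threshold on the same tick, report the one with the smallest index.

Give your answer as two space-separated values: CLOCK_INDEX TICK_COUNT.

Answer: 3 59

Derivation:
clock 0: start=12, rate=1.1, needs 100-12 = 88; ticks = ceil(88/1.1) = ceil(80.0000) = 80; reading at tick 80 = 12 + 1.1*80 = 100.0000
clock 1: start=11, rate=1.1, needs 100-11 = 89; ticks = ceil(89/1.1) = ceil(80.9091) = 81; reading at tick 81 = 11 + 1.1*81 = 100.1000
clock 2: start=21, rate=1.25, needs 100-21 = 79; ticks = ceil(79/1.25) = ceil(63.2000) = 64; reading at tick 64 = 21 + 1.25*64 = 101.0000
clock 3: start=12, rate=1.5, needs 100-12 = 88; ticks = ceil(88/1.5) = ceil(58.6667) = 59; reading at tick 59 = 12 + 1.5*59 = 100.5000
Minimum tick count = 59; winners = [3]; smallest index = 3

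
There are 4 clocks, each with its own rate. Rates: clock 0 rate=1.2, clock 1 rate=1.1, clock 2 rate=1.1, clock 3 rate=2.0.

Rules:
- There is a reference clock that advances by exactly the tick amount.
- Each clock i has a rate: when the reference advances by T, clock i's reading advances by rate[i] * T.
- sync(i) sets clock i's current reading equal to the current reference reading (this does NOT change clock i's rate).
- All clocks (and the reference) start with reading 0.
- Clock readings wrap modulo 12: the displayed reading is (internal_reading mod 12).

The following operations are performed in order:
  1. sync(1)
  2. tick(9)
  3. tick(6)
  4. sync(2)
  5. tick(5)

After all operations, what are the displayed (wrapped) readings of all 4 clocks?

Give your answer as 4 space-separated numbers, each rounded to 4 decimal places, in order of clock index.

Answer: 0.0000 10.0000 8.5000 4.0000

Derivation:
After op 1 sync(1): ref=0.0000 raw=[0.0000 0.0000 0.0000 0.0000]
After op 2 tick(9): ref=9.0000 raw=[10.8000 9.9000 9.9000 18.0000]
After op 3 tick(6): ref=15.0000 raw=[18.0000 16.5000 16.5000 30.0000]
After op 4 sync(2): ref=15.0000 raw=[18.0000 16.5000 15.0000 30.0000]
After op 5 tick(5): ref=20.0000 raw=[24.0000 22.0000 20.5000 40.0000]
Wrap final raw readings (mod 12): 24.0000 mod 12 = 0.0000; 22.0000 mod 12 = 10.0000; 20.5000 mod 12 = 8.5000; 40.0000 mod 12 = 4.0000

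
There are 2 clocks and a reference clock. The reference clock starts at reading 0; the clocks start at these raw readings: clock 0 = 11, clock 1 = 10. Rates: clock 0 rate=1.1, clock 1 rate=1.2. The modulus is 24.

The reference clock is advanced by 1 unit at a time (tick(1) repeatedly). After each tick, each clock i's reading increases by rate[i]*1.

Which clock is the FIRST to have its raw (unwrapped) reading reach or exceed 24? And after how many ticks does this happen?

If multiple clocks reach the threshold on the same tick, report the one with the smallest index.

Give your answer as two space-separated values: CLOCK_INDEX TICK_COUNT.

Answer: 0 12

Derivation:
clock 0: start=11, rate=1.1, needs 24-11 = 13; ticks = ceil(13/1.1) = ceil(11.8182) = 12; reading at tick 12 = 11 + 1.1*12 = 24.2000
clock 1: start=10, rate=1.2, needs 24-10 = 14; ticks = ceil(14/1.2) = ceil(11.6667) = 12; reading at tick 12 = 10 + 1.2*12 = 24.4000
Minimum tick count = 12; winners = [0, 1]; smallest index = 0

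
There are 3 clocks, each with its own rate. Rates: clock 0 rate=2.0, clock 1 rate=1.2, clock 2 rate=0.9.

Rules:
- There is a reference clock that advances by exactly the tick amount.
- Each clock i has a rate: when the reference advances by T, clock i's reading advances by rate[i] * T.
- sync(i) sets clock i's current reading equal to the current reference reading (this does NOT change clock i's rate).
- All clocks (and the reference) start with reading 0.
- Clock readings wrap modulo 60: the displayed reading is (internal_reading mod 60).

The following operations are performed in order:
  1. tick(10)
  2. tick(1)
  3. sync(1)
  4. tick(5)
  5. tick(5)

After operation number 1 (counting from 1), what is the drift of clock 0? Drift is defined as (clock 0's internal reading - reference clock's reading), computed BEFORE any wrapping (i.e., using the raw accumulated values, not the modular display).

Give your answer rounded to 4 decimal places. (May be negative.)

After op 1 tick(10): ref=10.0000 raw=[20.0000 12.0000 9.0000]
Drift of clock 0 after op 1: 20.0000 - 10.0000 = 10.0000

Answer: 10.0000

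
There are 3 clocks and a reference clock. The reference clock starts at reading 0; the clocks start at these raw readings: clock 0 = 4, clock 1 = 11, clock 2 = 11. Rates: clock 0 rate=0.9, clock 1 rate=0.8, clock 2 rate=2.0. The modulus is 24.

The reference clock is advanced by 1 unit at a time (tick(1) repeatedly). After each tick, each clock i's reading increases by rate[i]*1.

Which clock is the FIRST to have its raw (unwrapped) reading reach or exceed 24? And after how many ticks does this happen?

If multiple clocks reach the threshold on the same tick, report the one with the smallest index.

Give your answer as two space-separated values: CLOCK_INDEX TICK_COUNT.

Answer: 2 7

Derivation:
clock 0: start=4, rate=0.9, needs 24-4 = 20; ticks = ceil(20/0.9) = ceil(22.2222) = 23; reading at tick 23 = 4 + 0.9*23 = 24.7000
clock 1: start=11, rate=0.8, needs 24-11 = 13; ticks = ceil(13/0.8) = ceil(16.2500) = 17; reading at tick 17 = 11 + 0.8*17 = 24.6000
clock 2: start=11, rate=2.0, needs 24-11 = 13; ticks = ceil(13/2.0) = ceil(6.5000) = 7; reading at tick 7 = 11 + 2.0*7 = 25.0000
Minimum tick count = 7; winners = [2]; smallest index = 2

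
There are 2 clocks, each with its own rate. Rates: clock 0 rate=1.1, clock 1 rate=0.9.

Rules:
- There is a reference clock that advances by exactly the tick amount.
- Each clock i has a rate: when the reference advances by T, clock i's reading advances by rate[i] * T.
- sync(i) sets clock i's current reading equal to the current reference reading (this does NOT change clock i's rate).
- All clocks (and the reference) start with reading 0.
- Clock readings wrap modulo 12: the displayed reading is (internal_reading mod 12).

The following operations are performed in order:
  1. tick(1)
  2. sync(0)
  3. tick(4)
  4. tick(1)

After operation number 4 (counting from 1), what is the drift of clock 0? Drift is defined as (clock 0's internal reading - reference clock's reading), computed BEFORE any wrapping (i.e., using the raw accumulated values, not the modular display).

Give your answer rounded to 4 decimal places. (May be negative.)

Answer: 0.5000

Derivation:
After op 1 tick(1): ref=1.0000 raw=[1.1000 0.9000]
After op 2 sync(0): ref=1.0000 raw=[1.0000 0.9000]
After op 3 tick(4): ref=5.0000 raw=[5.4000 4.5000]
After op 4 tick(1): ref=6.0000 raw=[6.5000 5.4000]
Drift of clock 0 after op 4: 6.5000 - 6.0000 = 0.5000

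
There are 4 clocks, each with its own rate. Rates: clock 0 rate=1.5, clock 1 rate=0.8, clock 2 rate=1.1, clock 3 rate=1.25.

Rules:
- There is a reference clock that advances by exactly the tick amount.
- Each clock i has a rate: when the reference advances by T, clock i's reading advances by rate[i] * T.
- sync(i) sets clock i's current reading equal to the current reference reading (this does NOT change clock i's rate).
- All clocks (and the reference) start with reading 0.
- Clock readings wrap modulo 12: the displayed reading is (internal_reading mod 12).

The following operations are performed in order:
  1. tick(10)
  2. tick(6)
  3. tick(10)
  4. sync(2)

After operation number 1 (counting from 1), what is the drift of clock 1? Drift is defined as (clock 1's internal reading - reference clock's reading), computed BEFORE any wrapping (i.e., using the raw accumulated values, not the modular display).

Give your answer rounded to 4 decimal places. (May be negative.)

After op 1 tick(10): ref=10.0000 raw=[15.0000 8.0000 11.0000 12.5000]
Drift of clock 1 after op 1: 8.0000 - 10.0000 = -2.0000

Answer: -2.0000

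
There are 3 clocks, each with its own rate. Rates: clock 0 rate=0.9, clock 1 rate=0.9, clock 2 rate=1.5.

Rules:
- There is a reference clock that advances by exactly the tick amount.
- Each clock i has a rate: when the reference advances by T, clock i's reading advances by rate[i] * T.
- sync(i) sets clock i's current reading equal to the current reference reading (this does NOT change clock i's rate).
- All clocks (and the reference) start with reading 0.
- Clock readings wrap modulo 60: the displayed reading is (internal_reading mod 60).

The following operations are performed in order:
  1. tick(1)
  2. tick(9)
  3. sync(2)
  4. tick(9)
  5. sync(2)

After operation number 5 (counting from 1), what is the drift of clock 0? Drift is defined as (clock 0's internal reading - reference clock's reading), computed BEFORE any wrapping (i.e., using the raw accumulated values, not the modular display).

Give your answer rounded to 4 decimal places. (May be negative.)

After op 1 tick(1): ref=1.0000 raw=[0.9000 0.9000 1.5000]
After op 2 tick(9): ref=10.0000 raw=[9.0000 9.0000 15.0000]
After op 3 sync(2): ref=10.0000 raw=[9.0000 9.0000 10.0000]
After op 4 tick(9): ref=19.0000 raw=[17.1000 17.1000 23.5000]
After op 5 sync(2): ref=19.0000 raw=[17.1000 17.1000 19.0000]
Drift of clock 0 after op 5: 17.1000 - 19.0000 = -1.9000

Answer: -1.9000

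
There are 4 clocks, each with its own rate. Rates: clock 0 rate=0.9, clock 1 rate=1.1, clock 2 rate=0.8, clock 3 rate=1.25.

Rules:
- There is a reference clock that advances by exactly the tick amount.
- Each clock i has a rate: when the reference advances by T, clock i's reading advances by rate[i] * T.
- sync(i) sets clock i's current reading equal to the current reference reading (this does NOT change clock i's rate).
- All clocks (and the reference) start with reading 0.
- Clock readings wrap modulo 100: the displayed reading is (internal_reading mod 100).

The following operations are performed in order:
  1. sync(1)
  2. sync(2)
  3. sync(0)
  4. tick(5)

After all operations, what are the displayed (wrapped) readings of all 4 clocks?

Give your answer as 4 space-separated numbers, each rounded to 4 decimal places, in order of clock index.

Answer: 4.5000 5.5000 4.0000 6.2500

Derivation:
After op 1 sync(1): ref=0.0000 raw=[0.0000 0.0000 0.0000 0.0000]
After op 2 sync(2): ref=0.0000 raw=[0.0000 0.0000 0.0000 0.0000]
After op 3 sync(0): ref=0.0000 raw=[0.0000 0.0000 0.0000 0.0000]
After op 4 tick(5): ref=5.0000 raw=[4.5000 5.5000 4.0000 6.2500]
Wrap final raw readings (mod 100): 4.5000 mod 100 = 4.5000; 5.5000 mod 100 = 5.5000; 4.0000 mod 100 = 4.0000; 6.2500 mod 100 = 6.2500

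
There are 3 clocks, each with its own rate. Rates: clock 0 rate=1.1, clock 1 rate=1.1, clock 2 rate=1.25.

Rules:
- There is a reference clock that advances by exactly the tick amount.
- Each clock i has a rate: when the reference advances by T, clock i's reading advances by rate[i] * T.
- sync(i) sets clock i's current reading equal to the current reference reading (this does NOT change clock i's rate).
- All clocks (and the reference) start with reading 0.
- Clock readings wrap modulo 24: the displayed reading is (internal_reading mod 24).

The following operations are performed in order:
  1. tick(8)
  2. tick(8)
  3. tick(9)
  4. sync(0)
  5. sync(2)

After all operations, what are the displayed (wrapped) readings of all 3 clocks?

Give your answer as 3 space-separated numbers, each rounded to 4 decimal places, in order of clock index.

After op 1 tick(8): ref=8.0000 raw=[8.8000 8.8000 10.0000]
After op 2 tick(8): ref=16.0000 raw=[17.6000 17.6000 20.0000]
After op 3 tick(9): ref=25.0000 raw=[27.5000 27.5000 31.2500]
After op 4 sync(0): ref=25.0000 raw=[25.0000 27.5000 31.2500]
After op 5 sync(2): ref=25.0000 raw=[25.0000 27.5000 25.0000]
Wrap final raw readings (mod 24): 25.0000 mod 24 = 1.0000; 27.5000 mod 24 = 3.5000; 25.0000 mod 24 = 1.0000

Answer: 1.0000 3.5000 1.0000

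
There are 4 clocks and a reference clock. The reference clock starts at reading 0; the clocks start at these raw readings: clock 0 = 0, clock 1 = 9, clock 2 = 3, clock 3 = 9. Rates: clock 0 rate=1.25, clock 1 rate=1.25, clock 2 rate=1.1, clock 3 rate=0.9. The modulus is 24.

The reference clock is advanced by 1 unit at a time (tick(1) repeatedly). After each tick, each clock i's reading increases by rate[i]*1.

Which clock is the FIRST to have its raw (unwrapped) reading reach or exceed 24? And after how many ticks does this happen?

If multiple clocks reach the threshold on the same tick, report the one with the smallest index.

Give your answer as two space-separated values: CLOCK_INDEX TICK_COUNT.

Answer: 1 12

Derivation:
clock 0: start=0, rate=1.25, needs 24-0 = 24; ticks = ceil(24/1.25) = ceil(19.2000) = 20; reading at tick 20 = 0 + 1.25*20 = 25.0000
clock 1: start=9, rate=1.25, needs 24-9 = 15; ticks = ceil(15/1.25) = ceil(12.0000) = 12; reading at tick 12 = 9 + 1.25*12 = 24.0000
clock 2: start=3, rate=1.1, needs 24-3 = 21; ticks = ceil(21/1.1) = ceil(19.0909) = 20; reading at tick 20 = 3 + 1.1*20 = 25.0000
clock 3: start=9, rate=0.9, needs 24-9 = 15; ticks = ceil(15/0.9) = ceil(16.6667) = 17; reading at tick 17 = 9 + 0.9*17 = 24.3000
Minimum tick count = 12; winners = [1]; smallest index = 1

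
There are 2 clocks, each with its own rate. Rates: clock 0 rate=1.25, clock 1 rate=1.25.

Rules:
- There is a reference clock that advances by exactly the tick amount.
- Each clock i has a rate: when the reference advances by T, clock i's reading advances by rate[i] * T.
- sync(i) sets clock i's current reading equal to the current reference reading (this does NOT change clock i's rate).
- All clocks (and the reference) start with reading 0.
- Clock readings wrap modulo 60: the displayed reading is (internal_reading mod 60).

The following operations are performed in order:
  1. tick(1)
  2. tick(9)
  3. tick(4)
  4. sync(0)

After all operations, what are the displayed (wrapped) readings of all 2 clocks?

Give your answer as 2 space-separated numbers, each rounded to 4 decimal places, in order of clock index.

Answer: 14.0000 17.5000

Derivation:
After op 1 tick(1): ref=1.0000 raw=[1.2500 1.2500]
After op 2 tick(9): ref=10.0000 raw=[12.5000 12.5000]
After op 3 tick(4): ref=14.0000 raw=[17.5000 17.5000]
After op 4 sync(0): ref=14.0000 raw=[14.0000 17.5000]
Wrap final raw readings (mod 60): 14.0000 mod 60 = 14.0000; 17.5000 mod 60 = 17.5000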